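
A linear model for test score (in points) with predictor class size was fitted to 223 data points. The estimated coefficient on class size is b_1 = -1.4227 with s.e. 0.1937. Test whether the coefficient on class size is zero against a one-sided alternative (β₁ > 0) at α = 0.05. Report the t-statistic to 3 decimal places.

H₀: β₁ = 0 vs H₁: β₁ > 0.
t = (b_1 − β₁⁰)/SE = -1.4227 / 0.1937 = -7.345.
df = n − 2 = 223 − 2 = 221.
One-sided p ≈ 1.0000, which is ≥ 0.05, so fail to reject H₀.
The data do not give significant evidence that the true slope on class size is positive.

t = -7.345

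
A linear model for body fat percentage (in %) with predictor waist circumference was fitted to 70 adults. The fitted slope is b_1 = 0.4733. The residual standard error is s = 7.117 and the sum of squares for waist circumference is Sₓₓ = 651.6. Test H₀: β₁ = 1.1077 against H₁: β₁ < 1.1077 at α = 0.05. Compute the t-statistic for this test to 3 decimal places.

SE(b_1) = s/√Sₓₓ = 7.117/√651.6 = 0.278809.
t = (0.4733 − 1.1077) / 0.278809 = -2.275.
df = n − 2 = 68.
One-sided p ≈ 0.0130, which is < 0.05, so reject H₀.
There is evidence that the true slope on waist circumference is below 1.1077 % per unit.

t = -2.275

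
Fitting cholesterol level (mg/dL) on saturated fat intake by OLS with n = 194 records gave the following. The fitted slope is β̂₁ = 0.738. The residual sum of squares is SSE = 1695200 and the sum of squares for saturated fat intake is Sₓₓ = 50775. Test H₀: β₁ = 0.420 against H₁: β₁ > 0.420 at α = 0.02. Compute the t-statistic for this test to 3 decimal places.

t = 0.763

MSE = SSE/(n − 2) = 1695200/192 = 8829.17.
SE(β̂₁) = √(MSE/Sₓₓ) = √(8829.17/50775) = 0.416999.
t = (0.738 − 0.420) / 0.416999 = 0.763.
df = n − 2 = 192.
One-sided p ≈ 0.2233, which is ≥ 0.02, so fail to reject H₀.
The data do not give significant evidence that the true slope on saturated fat intake exceeds 0.420 mg/dL per unit.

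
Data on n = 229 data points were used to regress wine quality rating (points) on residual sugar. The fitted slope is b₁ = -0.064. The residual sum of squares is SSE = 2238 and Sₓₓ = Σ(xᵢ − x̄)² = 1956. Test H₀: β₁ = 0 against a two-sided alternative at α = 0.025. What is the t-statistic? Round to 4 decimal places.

t = -0.9015

MSE = SSE/(n − 2) = 2238/227 = 9.85903.
SE(b₁) = √(MSE/Sₓₓ) = √(9.85903/1956) = 0.0709958.
t = -0.064 / 0.0709958 = -0.9015.
df = n − 2 = 227.
Two-sided p ≈ 0.3683, which is ≥ 0.025, so fail to reject H₀.
The data do not give significant evidence of an association between residual sugar and wine quality rating.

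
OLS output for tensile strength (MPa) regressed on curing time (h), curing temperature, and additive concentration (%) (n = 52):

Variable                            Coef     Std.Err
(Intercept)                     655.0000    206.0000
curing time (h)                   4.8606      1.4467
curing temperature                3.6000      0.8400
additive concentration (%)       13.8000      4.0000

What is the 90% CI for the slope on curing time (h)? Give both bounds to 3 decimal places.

(2.434, 7.287)

Read off: b = 4.8606, SE = 1.4467 for curing time (h).
df = n − k − 1 = 52 − 3 − 1 = 48.
t* = t_{0.05, 48} = 1.677224.
Margin = t* × SE = 1.677224 × 1.4467 = 2.42644.
CI: 4.8606 ± 2.42644 → (2.434, 7.287).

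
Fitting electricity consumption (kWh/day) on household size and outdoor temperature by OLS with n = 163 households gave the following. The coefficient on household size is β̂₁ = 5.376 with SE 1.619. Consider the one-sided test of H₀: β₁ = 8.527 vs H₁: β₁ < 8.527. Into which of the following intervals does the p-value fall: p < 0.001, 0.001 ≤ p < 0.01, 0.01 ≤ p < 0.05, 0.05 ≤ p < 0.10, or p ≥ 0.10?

t = (5.376 − 8.527) / 1.619 = -1.946.
df = n − k − 1 = 163 − 2 − 1 = 160.
One-sided p = P(T_{160} < t) ≈ 0.0267.
So 0.01 ≤ p < 0.05.

0.01 ≤ p < 0.05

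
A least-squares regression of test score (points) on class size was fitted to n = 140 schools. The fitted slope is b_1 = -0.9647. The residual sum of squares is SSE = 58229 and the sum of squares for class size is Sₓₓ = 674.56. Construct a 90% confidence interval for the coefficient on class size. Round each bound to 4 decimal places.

MSE = SSE/(n − 2) = 58229/138 = 421.949.
SE(b_1) = √(MSE/Sₓₓ) = √(421.949/674.56) = 0.790897.
df = n − 2 = 138.
t* = t_{0.05, 138} = 1.65597.
Margin = t* × SE = 1.65597 × 0.790897 = 1.309702.
CI: -0.9647 ± 1.309702 → (-2.2744, 0.3450).
With 90% confidence, each one-unit increase in class size is associated with a change of between -2.2744 and 0.3450 points in test score.

(-2.2744, 0.3450)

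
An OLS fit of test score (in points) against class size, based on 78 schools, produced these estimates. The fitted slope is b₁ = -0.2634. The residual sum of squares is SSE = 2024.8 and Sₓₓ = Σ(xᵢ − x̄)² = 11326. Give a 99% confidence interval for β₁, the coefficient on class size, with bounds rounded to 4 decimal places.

(-0.3915, -0.1353)

MSE = SSE/(n − 2) = 2024.8/76 = 26.6421.
SE(b₁) = √(MSE/Sₓₓ) = √(26.6421/11326) = 0.0485005.
df = n − 2 = 76.
t* = t_{0.005, 76} = 2.642078.
Margin = t* × SE = 2.642078 × 0.0485005 = 0.128142.
CI: -0.2634 ± 0.128142 → (-0.3915, -0.1353).
With 99% confidence, each one-unit increase in class size is associated with a change of between -0.3915 and -0.1353 points in test score.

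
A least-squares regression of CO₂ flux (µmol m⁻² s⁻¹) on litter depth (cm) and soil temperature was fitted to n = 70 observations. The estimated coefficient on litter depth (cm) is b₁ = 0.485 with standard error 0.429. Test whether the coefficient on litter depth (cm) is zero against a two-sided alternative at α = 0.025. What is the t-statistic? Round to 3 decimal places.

H₀: β₁ = 0 vs H₁: β₁ ≠ 0.
t = (b₁ − β₁⁰)/SE = 0.485 / 0.429 = 1.131.
df = n − k − 1 = 70 − 2 − 1 = 67.
Two-sided p ≈ 0.2623, which is ≥ 0.025, so fail to reject H₀.
The data do not give significant evidence of an association between litter depth (cm) and CO₂ flux, after adjusting for the other predictors.

t = 1.131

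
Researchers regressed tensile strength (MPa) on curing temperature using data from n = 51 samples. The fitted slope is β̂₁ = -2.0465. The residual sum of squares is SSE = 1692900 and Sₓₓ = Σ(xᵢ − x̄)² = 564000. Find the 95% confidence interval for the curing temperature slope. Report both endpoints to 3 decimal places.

MSE = SSE/(n − 2) = 1692900/49 = 34549.
SE(β̂₁) = √(MSE/Sₓₓ) = √(34549/564000) = 0.247502.
df = n − 2 = 49.
t* = t_{0.025, 49} = 2.009575.
Margin = t* × SE = 2.009575 × 0.247502 = 0.49737.
CI: -2.0465 ± 0.49737 → (-2.544, -1.549).
With 95% confidence, each one-unit increase in curing temperature is associated with a change of between -2.544 and -1.549 MPa in tensile strength.

(-2.544, -1.549)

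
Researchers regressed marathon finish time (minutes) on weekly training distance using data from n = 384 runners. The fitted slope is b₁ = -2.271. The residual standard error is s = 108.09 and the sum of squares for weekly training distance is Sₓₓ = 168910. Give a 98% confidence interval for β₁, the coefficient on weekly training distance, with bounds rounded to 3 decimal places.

SE(b₁) = s/√Sₓₓ = 108.09/√168910 = 0.263001.
df = n − 2 = 382.
t* = t_{0.01, 382} = 2.336149.
Margin = t* × SE = 2.336149 × 0.263001 = 0.61441.
CI: -2.271 ± 0.61441 → (-2.885, -1.657).
With 98% confidence, each one-unit increase in weekly training distance is associated with a change of between -2.885 and -1.657 minutes in marathon finish time.

(-2.885, -1.657)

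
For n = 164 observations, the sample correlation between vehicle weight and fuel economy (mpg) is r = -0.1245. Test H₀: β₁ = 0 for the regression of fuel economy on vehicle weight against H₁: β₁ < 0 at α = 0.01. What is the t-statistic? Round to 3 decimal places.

t = r·√(n − 2)/√(1 − r²) = -0.1245·√162/√0.9845 = -1.597.
df = n − 2 = 162.
One-sided p ≈ 0.0561, which is ≥ 0.01, so fail to reject H₀.
The data do not give significant evidence of a linear association between vehicle weight and fuel economy.

t = -1.597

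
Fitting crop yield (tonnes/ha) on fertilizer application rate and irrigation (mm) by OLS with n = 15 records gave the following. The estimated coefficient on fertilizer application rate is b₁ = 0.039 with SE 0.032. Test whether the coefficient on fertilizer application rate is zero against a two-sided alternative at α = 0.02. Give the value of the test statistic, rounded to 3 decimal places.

H₀: β₁ = 0 vs H₁: β₁ ≠ 0.
t = (b₁ − β₁⁰)/SE = 0.039 / 0.032 = 1.219.
df = n − k − 1 = 15 − 2 − 1 = 12.
Two-sided p ≈ 0.2464, which is ≥ 0.02, so fail to reject H₀.
The data do not give significant evidence of an association between fertilizer application rate and crop yield, after adjusting for the other predictors.

t = 1.219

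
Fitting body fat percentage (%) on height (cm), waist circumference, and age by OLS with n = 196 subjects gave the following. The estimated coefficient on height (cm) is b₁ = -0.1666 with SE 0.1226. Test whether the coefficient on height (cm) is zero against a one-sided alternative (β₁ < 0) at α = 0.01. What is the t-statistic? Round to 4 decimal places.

t = -1.3589

H₀: β₁ = 0 vs H₁: β₁ < 0.
t = (b₁ − β₁⁰)/SE = -0.1666 / 0.1226 = -1.3589.
df = n − k − 1 = 196 − 3 − 1 = 192.
One-sided p ≈ 0.0879, which is ≥ 0.01, so fail to reject H₀.
The data do not give significant evidence that the true slope on height (cm) is negative, holding the other predictors fixed.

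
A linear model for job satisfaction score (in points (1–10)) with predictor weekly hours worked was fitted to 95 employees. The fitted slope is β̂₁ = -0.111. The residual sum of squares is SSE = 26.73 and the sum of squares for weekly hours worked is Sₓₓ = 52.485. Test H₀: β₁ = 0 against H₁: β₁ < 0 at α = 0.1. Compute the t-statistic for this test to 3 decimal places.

MSE = SSE/(n − 2) = 26.73/93 = 0.287419.
SE(β̂₁) = √(MSE/Sₓₓ) = √(0.287419/52.485) = 0.0740015.
t = -0.111 / 0.0740015 = -1.500.
df = n − 2 = 93.
One-sided p ≈ 0.0685, which is < 0.1, so reject H₀.
There is evidence that the true slope on weekly hours worked is negative.

t = -1.500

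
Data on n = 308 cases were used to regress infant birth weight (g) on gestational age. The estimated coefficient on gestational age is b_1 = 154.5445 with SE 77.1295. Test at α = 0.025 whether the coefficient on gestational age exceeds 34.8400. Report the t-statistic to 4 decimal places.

H₀: β₁ = 34.8400 vs H₁: β₁ > 34.8400.
t = (b_1 − β₁⁰)/SE = (154.5445 − 34.8400) / 77.1295 = 1.5520.
df = n − 2 = 308 − 2 = 306.
One-sided p ≈ 0.0608, which is ≥ 0.025, so fail to reject H₀.
The data do not give significant evidence that the true slope on gestational age exceeds 34.8400 g per unit.

t = 1.5520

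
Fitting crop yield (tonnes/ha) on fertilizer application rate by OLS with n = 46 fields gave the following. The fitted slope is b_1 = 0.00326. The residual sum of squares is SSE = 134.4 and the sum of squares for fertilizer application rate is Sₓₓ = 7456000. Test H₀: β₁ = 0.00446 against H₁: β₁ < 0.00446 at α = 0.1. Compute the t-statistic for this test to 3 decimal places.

MSE = SSE/(n − 2) = 134.4/44 = 3.05455.
SE(b_1) = √(MSE/Sₓₓ) = √(3.05455/7456000) = 0.000640059.
t = (0.00326 − 0.00446) / 0.000640059 = -1.875.
df = n − 2 = 44.
One-sided p ≈ 0.0337, which is < 0.1, so reject H₀.
There is evidence that the true slope on fertilizer application rate is below 0.00446 tonnes/ha per unit.

t = -1.875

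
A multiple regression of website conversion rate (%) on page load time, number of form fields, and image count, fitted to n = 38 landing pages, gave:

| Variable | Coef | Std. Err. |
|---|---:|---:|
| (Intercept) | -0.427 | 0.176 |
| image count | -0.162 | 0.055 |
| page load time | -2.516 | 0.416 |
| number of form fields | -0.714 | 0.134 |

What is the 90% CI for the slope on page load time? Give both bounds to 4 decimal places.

(-3.2194, -1.8126)

Read off: b = -2.516, SE = 0.416 for page load time.
df = n − k − 1 = 38 − 3 − 1 = 34.
t* = t_{0.05, 34} = 1.690924.
Margin = t* × SE = 1.690924 × 0.416 = 0.703424.
CI: -2.516 ± 0.703424 → (-3.2194, -1.8126).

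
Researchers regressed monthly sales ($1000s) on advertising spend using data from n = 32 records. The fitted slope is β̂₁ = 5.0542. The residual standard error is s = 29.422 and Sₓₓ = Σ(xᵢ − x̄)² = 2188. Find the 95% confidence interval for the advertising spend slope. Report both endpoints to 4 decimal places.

(3.7696, 6.3388)

SE(β̂₁) = s/√Sₓₓ = 29.422/√2188 = 0.628997.
df = n − 2 = 30.
t* = t_{0.025, 30} = 2.042272.
Margin = t* × SE = 2.042272 × 0.628997 = 1.284583.
CI: 5.0542 ± 1.284583 → (3.7696, 6.3388).
With 95% confidence, each one-unit increase in advertising spend is associated with a change of between 3.7696 and 6.3388 $1000s in monthly sales.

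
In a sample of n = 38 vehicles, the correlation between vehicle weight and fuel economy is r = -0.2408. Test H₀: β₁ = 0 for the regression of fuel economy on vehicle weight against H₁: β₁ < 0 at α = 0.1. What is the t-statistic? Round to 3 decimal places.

t = -1.489

t = r·√(n − 2)/√(1 − r²) = -0.2408·√36/√0.942015 = -1.489.
df = n − 2 = 36.
One-sided p ≈ 0.0727, which is < 0.1, so reject H₀.
There is evidence of a linear association between vehicle weight and fuel economy.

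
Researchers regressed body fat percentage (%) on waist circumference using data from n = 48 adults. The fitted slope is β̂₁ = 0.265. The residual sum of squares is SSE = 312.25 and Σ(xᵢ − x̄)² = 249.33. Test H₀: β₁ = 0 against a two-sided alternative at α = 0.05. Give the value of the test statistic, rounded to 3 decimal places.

t = 1.606

MSE = SSE/(n − 2) = 312.25/46 = 6.78804.
SE(β̂₁) = √(MSE/Sₓₓ) = √(6.78804/249.33) = 0.165.
t = 0.265 / 0.165 = 1.606.
df = n − 2 = 46.
Two-sided p ≈ 0.1151, which is ≥ 0.05, so fail to reject H₀.
The data do not give significant evidence of an association between waist circumference and body fat percentage.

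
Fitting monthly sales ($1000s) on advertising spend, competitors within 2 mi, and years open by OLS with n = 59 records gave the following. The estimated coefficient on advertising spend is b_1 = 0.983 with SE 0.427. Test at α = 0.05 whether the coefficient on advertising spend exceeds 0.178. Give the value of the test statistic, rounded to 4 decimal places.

t = 1.8852

H₀: β₁ = 0.178 vs H₁: β₁ > 0.178.
t = (b_1 − β₁⁰)/SE = (0.983 − 0.178) / 0.427 = 1.8852.
df = n − k − 1 = 59 − 3 − 1 = 55.
One-sided p ≈ 0.0323, which is < 0.05, so reject H₀.
There is evidence that the true slope on advertising spend exceeds 0.178 $1000s per unit, holding the other predictors fixed.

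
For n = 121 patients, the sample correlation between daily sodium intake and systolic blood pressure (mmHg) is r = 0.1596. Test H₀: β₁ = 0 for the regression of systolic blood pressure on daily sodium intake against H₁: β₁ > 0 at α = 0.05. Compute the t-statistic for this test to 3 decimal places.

t = r·√(n − 2)/√(1 − r²) = 0.1596·√119/√0.974528 = 1.764.
df = n − 2 = 119.
One-sided p ≈ 0.0402, which is < 0.05, so reject H₀.
There is evidence of a linear association between daily sodium intake and systolic blood pressure.

t = 1.764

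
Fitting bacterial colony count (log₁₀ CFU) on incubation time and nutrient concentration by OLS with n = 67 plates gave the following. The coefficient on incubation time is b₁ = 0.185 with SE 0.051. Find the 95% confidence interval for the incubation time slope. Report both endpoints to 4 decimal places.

df = n − k − 1 = 67 − 2 − 1 = 64.
t* = t_{0.025, 64} = 1.99773.
Margin = t* × SE = 1.99773 × 0.051 = 0.101884.
CI: 0.185 ± 0.101884 → (0.0831, 0.2869).
With 95% confidence, each one-unit increase in incubation time is associated with a change of between 0.0831 and 0.2869 log₁₀ CFU in bacterial colony count, holding the other predictors fixed.

(0.0831, 0.2869)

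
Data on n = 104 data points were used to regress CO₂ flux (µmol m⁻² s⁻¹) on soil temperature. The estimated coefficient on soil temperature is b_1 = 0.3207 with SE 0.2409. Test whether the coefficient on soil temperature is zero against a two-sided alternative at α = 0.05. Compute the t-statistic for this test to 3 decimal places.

t = 1.331

H₀: β₁ = 0 vs H₁: β₁ ≠ 0.
t = (b_1 − β₁⁰)/SE = 0.3207 / 0.2409 = 1.331.
df = n − 2 = 104 − 2 = 102.
Two-sided p ≈ 0.1861, which is ≥ 0.05, so fail to reject H₀.
The data do not give significant evidence of an association between soil temperature and CO₂ flux.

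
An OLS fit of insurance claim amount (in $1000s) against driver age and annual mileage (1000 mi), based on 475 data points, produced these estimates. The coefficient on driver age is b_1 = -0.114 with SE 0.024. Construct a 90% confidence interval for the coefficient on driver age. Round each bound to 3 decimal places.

(-0.154, -0.074)

df = n − k − 1 = 475 − 2 − 1 = 472.
t* = t_{0.05, 472} = 1.648088.
Margin = t* × SE = 1.648088 × 0.024 = 0.03955.
CI: -0.114 ± 0.03955 → (-0.154, -0.074).
With 90% confidence, each one-unit increase in driver age is associated with a change of between -0.154 and -0.074 $1000s in insurance claim amount, holding the other predictors fixed.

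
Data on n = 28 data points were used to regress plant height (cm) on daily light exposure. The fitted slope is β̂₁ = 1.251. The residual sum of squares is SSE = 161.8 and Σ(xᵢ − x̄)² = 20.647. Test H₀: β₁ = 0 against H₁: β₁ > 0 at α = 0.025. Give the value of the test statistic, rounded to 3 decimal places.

t = 2.279

MSE = SSE/(n − 2) = 161.8/26 = 6.22308.
SE(β̂₁) = √(MSE/Sₓₓ) = √(6.22308/20.647) = 0.549002.
t = 1.251 / 0.549002 = 2.279.
df = n − 2 = 26.
One-sided p ≈ 0.0156, which is < 0.025, so reject H₀.
There is evidence that the true slope on daily light exposure is positive.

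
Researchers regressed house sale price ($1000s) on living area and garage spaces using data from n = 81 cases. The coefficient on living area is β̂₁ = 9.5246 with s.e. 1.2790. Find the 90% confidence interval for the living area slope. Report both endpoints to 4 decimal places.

df = n − k − 1 = 81 − 2 − 1 = 78.
t* = t_{0.05, 78} = 1.664625.
Margin = t* × SE = 1.664625 × 1.2790 = 2.129055.
CI: 9.5246 ± 2.129055 → (7.3955, 11.6537).
With 90% confidence, each one-unit increase in living area is associated with a change of between 7.3955 and 11.6537 $1000s in house sale price, holding the other predictors fixed.

(7.3955, 11.6537)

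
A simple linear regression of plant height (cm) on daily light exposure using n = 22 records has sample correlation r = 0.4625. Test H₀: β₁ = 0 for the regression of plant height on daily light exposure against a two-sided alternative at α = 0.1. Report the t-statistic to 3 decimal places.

t = r·√(n − 2)/√(1 − r²) = 0.4625·√20/√0.786094 = 2.333.
df = n − 2 = 20.
Two-sided p ≈ 0.0302, which is < 0.1, so reject H₀.
There is evidence of a linear association between daily light exposure and plant height.

t = 2.333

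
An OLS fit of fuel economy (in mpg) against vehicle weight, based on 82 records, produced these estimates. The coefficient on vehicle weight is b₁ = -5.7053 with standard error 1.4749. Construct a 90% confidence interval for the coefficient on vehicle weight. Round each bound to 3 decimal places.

(-8.160, -3.251)

df = n − 2 = 82 − 2 = 80.
t* = t_{0.05, 80} = 1.664125.
Margin = t* × SE = 1.664125 × 1.4749 = 2.45442.
CI: -5.7053 ± 2.45442 → (-8.160, -3.251).
With 90% confidence, each one-unit increase in vehicle weight is associated with a change of between -8.160 and -3.251 mpg in fuel economy.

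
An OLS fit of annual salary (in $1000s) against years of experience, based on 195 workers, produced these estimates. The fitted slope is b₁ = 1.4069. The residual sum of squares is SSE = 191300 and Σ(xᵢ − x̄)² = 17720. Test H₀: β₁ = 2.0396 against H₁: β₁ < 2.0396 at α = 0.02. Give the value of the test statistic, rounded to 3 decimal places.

MSE = SSE/(n − 2) = 191300/193 = 991.192.
SE(b₁) = √(MSE/Sₓₓ) = √(991.192/17720) = 0.236509.
t = (1.4069 − 2.0396) / 0.236509 = -2.675.
df = n − 2 = 193.
One-sided p ≈ 0.0041, which is < 0.02, so reject H₀.
There is evidence that the true slope on years of experience is below 2.0396 $1000s per unit.

t = -2.675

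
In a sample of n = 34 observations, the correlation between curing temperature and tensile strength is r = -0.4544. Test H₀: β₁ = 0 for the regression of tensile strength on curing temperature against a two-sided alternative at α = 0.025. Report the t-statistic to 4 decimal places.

t = r·√(n − 2)/√(1 − r²) = -0.4544·√32/√0.793521 = -2.8856.
df = n − 2 = 32.
Two-sided p ≈ 0.0069, which is < 0.025, so reject H₀.
There is evidence of a linear association between curing temperature and tensile strength.

t = -2.8856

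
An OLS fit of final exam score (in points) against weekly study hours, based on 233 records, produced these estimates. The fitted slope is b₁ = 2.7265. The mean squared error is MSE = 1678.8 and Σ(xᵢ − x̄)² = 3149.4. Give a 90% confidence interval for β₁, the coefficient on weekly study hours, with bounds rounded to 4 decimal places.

SE(b₁) = √(MSE/Sₓₓ) = √(1678.8/3149.4) = 0.730105.
df = n − 2 = 231.
t* = t_{0.05, 231} = 1.651477.
Margin = t* × SE = 1.651477 × 0.730105 = 1.205752.
CI: 2.7265 ± 1.205752 → (1.5207, 3.9323).
With 90% confidence, each one-unit increase in weekly study hours is associated with a change of between 1.5207 and 3.9323 points in final exam score.

(1.5207, 3.9323)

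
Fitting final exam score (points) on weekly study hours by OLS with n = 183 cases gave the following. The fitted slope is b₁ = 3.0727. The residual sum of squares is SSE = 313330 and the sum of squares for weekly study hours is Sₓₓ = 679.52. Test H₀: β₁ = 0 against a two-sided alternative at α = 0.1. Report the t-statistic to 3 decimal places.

t = 1.925

MSE = SSE/(n − 2) = 313330/181 = 1731.1.
SE(b₁) = √(MSE/Sₓₓ) = √(1731.1/679.52) = 1.5961.
t = 3.0727 / 1.5961 = 1.925.
df = n − 2 = 181.
Two-sided p ≈ 0.0558, which is < 0.1, so reject H₀.
There is evidence that weekly study hours is associated with final exam score.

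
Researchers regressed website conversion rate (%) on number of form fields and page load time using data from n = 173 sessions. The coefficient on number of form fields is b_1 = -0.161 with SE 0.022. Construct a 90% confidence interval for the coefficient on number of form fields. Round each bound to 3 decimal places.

df = n − k − 1 = 173 − 2 − 1 = 170.
t* = t_{0.05, 170} = 1.653866.
Margin = t* × SE = 1.653866 × 0.022 = 0.03639.
CI: -0.161 ± 0.03639 → (-0.197, -0.125).
With 90% confidence, each one-unit increase in number of form fields is associated with a change of between -0.197 and -0.125 % in website conversion rate, holding the other predictors fixed.

(-0.197, -0.125)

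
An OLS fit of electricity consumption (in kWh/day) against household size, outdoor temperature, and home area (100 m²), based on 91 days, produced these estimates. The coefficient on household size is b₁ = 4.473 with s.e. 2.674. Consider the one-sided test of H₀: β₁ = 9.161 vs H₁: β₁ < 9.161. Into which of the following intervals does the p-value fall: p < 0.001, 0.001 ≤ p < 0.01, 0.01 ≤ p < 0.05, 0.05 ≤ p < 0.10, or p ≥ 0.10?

t = (4.473 − 9.161) / 2.674 = -1.753.
df = n − k − 1 = 91 − 3 − 1 = 87.
One-sided p = P(T_{87} < t) ≈ 0.0415.
So 0.01 ≤ p < 0.05.

0.01 ≤ p < 0.05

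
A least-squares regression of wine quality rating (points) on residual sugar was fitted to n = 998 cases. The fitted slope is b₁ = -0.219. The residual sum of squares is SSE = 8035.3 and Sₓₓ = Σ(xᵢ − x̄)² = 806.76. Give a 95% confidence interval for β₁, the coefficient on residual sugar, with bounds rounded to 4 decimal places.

(-0.4152, -0.0228)

MSE = SSE/(n − 2) = 8035.3/996 = 8.06757.
SE(b₁) = √(MSE/Sₓₓ) = √(8.06757/806.76) = 0.0999998.
df = n − 2 = 996.
t* = t_{0.025, 996} = 1.962349.
Margin = t* × SE = 1.962349 × 0.0999998 = 0.196235.
CI: -0.219 ± 0.196235 → (-0.4152, -0.0228).
With 95% confidence, each one-unit increase in residual sugar is associated with a change of between -0.4152 and -0.0228 points in wine quality rating.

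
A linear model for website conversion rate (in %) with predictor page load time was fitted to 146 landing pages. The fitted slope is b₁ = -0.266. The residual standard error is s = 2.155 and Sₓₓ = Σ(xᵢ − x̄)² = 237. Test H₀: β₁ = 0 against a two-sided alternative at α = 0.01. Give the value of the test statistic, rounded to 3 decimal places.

SE(b₁) = s/√Sₓₓ = 2.155/√237 = 0.139982.
t = -0.266 / 0.139982 = -1.900.
df = n − 2 = 144.
Two-sided p ≈ 0.0594, which is ≥ 0.01, so fail to reject H₀.
The data do not give significant evidence of an association between page load time and website conversion rate.

t = -1.900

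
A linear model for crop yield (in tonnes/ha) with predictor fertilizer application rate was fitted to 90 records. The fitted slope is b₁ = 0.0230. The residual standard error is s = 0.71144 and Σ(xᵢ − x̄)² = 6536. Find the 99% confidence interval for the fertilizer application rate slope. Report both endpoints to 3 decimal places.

SE(b₁) = s/√Sₓₓ = 0.71144/√6536 = 0.00879999.
df = n − 2 = 88.
t* = t_{0.005, 88} = 2.632858.
Margin = t* × SE = 2.632858 × 0.00879999 = 0.02317.
CI: 0.0230 ± 0.02317 → (0.000, 0.046).
With 99% confidence, each one-unit increase in fertilizer application rate is associated with a change of between 0.000 and 0.046 tonnes/ha in crop yield.

(0.000, 0.046)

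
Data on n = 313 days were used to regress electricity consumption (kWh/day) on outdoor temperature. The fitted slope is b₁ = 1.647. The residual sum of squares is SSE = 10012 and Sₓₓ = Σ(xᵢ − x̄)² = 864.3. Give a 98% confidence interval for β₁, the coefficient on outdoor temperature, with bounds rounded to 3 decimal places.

MSE = SSE/(n − 2) = 10012/311 = 32.1929.
SE(b₁) = √(MSE/Sₓₓ) = √(32.1929/864.3) = 0.192996.
df = n − 2 = 311.
t* = t_{0.01, 311} = 2.338398.
Margin = t* × SE = 2.338398 × 0.192996 = 0.45130.
CI: 1.647 ± 0.45130 → (1.196, 2.098).
With 98% confidence, each one-unit increase in outdoor temperature is associated with a change of between 1.196 and 2.098 kWh/day in electricity consumption.

(1.196, 2.098)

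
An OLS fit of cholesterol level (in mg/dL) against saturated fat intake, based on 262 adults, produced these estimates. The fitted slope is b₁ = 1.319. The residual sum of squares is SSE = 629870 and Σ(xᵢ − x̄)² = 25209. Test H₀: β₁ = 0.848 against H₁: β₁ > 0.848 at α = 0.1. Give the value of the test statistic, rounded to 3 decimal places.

t = 1.519

MSE = SSE/(n − 2) = 629870/260 = 2422.58.
SE(b₁) = √(MSE/Sₓₓ) = √(2422.58/25209) = 0.309999.
t = (1.319 − 0.848) / 0.309999 = 1.519.
df = n − 2 = 260.
One-sided p ≈ 0.0649, which is < 0.1, so reject H₀.
There is evidence that the true slope on saturated fat intake exceeds 0.848 mg/dL per unit.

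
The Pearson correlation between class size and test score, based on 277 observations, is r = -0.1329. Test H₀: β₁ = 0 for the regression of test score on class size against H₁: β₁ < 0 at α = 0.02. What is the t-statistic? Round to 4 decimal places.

t = r·√(n − 2)/√(1 − r²) = -0.1329·√275/√0.982338 = -2.2236.
df = n − 2 = 275.
One-sided p ≈ 0.0135, which is < 0.02, so reject H₀.
There is evidence of a linear association between class size and test score.

t = -2.2236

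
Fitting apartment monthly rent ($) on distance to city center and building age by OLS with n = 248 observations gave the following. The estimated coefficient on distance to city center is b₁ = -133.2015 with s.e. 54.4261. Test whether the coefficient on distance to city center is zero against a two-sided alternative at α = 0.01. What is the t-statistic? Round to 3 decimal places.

H₀: β₁ = 0 vs H₁: β₁ ≠ 0.
t = (b₁ − β₁⁰)/SE = -133.2015 / 54.4261 = -2.447.
df = n − k − 1 = 248 − 2 − 1 = 245.
Two-sided p ≈ 0.0151, which is ≥ 0.01, so fail to reject H₀.
The data do not give significant evidence of an association between distance to city center and apartment monthly rent, after adjusting for the other predictors.

t = -2.447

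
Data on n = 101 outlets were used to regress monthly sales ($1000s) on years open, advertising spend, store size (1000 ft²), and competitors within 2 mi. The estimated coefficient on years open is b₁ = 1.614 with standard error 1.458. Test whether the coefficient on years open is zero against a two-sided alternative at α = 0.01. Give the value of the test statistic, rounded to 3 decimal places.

H₀: β₁ = 0 vs H₁: β₁ ≠ 0.
t = (b₁ − β₁⁰)/SE = 1.614 / 1.458 = 1.107.
df = n − k − 1 = 101 − 4 − 1 = 96.
Two-sided p ≈ 0.2711, which is ≥ 0.01, so fail to reject H₀.
The data do not give significant evidence of an association between years open and monthly sales, after adjusting for the other predictors.

t = 1.107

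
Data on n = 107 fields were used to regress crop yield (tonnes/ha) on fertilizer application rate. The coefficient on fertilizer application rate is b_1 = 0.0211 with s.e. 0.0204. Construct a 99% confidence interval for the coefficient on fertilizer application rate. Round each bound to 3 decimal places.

df = n − 2 = 107 − 2 = 105.
t* = t_{0.005, 105} = 2.623465.
Margin = t* × SE = 2.623465 × 0.0204 = 0.05352.
CI: 0.0211 ± 0.05352 → (-0.032, 0.075).
With 99% confidence, each one-unit increase in fertilizer application rate is associated with a change of between -0.032 and 0.075 tonnes/ha in crop yield.

(-0.032, 0.075)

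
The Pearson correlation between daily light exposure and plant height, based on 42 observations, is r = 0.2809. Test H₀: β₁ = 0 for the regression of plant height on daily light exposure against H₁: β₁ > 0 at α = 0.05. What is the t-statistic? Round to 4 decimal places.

t = 1.8511

t = r·√(n − 2)/√(1 − r²) = 0.2809·√40/√0.921095 = 1.8511.
df = n − 2 = 40.
One-sided p ≈ 0.0358, which is < 0.05, so reject H₀.
There is evidence of a linear association between daily light exposure and plant height.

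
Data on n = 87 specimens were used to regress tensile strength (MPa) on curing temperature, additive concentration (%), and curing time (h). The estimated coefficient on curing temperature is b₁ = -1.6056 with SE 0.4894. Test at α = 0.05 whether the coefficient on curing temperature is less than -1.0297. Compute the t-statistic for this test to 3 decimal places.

H₀: β₁ = -1.0297 vs H₁: β₁ < -1.0297.
t = (b₁ − β₁⁰)/SE = (-1.6056 − (-1.0297)) / 0.4894 = -1.177.
df = n − k − 1 = 87 − 3 − 1 = 83.
One-sided p ≈ 0.1213, which is ≥ 0.05, so fail to reject H₀.
The data do not give significant evidence that the true slope on curing temperature is below -1.0297 MPa per unit, holding the other predictors fixed.

t = -1.177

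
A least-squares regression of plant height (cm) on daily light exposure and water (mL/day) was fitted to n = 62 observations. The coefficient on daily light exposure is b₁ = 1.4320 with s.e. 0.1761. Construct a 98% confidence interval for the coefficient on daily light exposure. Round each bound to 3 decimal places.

(1.011, 1.853)

df = n − k − 1 = 62 − 2 − 1 = 59.
t* = t_{0.01, 59} = 2.391229.
Margin = t* × SE = 2.391229 × 0.1761 = 0.42110.
CI: 1.4320 ± 0.42110 → (1.011, 1.853).
With 98% confidence, each one-unit increase in daily light exposure is associated with a change of between 1.011 and 1.853 cm in plant height, holding the other predictors fixed.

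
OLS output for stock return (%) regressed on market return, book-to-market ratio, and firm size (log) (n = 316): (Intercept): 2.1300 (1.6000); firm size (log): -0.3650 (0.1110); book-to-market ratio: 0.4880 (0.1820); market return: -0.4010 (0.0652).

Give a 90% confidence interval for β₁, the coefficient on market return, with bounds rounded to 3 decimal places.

(-0.509, -0.293)

Read off: b = -0.4010, SE = 0.0652 for market return.
df = n − k − 1 = 316 − 3 − 1 = 312.
t* = t_{0.05, 312} = 1.649752.
Margin = t* × SE = 1.649752 × 0.0652 = 0.10756.
CI: -0.4010 ± 0.10756 → (-0.509, -0.293).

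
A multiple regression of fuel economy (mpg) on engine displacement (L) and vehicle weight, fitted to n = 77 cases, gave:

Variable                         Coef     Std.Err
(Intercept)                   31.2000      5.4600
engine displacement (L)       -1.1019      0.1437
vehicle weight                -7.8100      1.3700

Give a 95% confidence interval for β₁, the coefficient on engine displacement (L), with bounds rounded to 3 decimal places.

Read off: b = -1.1019, SE = 0.1437 for engine displacement (L).
df = n − k − 1 = 77 − 2 − 1 = 74.
t* = t_{0.025, 74} = 1.992543.
Margin = t* × SE = 1.992543 × 0.1437 = 0.28633.
CI: -1.1019 ± 0.28633 → (-1.388, -0.816).

(-1.388, -0.816)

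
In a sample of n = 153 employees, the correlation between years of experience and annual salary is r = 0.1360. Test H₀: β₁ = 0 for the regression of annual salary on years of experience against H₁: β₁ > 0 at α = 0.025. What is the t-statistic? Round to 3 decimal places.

t = r·√(n − 2)/√(1 − r²) = 0.1360·√151/√0.981504 = 1.687.
df = n − 2 = 151.
One-sided p ≈ 0.0468, which is ≥ 0.025, so fail to reject H₀.
The data do not give significant evidence of a linear association between years of experience and annual salary.

t = 1.687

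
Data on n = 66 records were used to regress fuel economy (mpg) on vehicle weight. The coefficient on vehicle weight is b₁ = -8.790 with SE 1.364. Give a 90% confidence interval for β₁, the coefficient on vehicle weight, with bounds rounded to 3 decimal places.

(-11.067, -6.513)

df = n − 2 = 66 − 2 = 64.
t* = t_{0.05, 64} = 1.669013.
Margin = t* × SE = 1.669013 × 1.364 = 2.27653.
CI: -8.790 ± 2.27653 → (-11.067, -6.513).
With 90% confidence, each one-unit increase in vehicle weight is associated with a change of between -11.067 and -6.513 mpg in fuel economy.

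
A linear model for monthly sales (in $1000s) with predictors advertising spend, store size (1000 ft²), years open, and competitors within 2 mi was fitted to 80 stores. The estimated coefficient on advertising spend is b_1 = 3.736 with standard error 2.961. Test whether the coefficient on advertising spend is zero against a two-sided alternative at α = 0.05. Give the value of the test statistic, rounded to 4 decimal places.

H₀: β₁ = 0 vs H₁: β₁ ≠ 0.
t = (b_1 − β₁⁰)/SE = 3.736 / 2.961 = 1.2617.
df = n − k − 1 = 80 − 4 − 1 = 75.
Two-sided p ≈ 0.2110, which is ≥ 0.05, so fail to reject H₀.
The data do not give significant evidence of an association between advertising spend and monthly sales, after adjusting for the other predictors.

t = 1.2617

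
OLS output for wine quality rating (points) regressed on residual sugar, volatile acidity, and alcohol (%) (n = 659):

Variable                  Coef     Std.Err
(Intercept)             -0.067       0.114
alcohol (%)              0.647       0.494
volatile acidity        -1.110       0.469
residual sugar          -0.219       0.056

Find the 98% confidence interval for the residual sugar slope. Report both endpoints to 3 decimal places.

(-0.350, -0.088)

Read off: b = -0.219, SE = 0.056 for residual sugar.
df = n − k − 1 = 659 − 3 − 1 = 655.
t* = t_{0.01, 655} = 2.332054.
Margin = t* × SE = 2.332054 × 0.056 = 0.13060.
CI: -0.219 ± 0.13060 → (-0.350, -0.088).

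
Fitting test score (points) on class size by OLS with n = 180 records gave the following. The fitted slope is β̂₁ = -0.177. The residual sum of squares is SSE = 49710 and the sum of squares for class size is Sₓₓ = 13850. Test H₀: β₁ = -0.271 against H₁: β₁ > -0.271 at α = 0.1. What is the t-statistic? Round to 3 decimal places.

t = 0.662

MSE = SSE/(n − 2) = 49710/178 = 279.27.
SE(β̂₁) = √(MSE/Sₓₓ) = √(279.27/13850) = 0.142.
t = (-0.177 − (-0.271)) / 0.142 = 0.662.
df = n − 2 = 178.
One-sided p ≈ 0.2544, which is ≥ 0.1, so fail to reject H₀.
The data do not give significant evidence that the true slope on class size exceeds -0.271 points per unit.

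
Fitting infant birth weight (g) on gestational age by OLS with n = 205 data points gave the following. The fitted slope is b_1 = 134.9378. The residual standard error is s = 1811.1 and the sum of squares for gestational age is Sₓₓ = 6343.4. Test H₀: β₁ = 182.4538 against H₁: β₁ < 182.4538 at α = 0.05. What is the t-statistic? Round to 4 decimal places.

SE(b_1) = s/√Sₓₓ = 1811.1/√6343.4 = 22.7395.
t = (134.9378 − 182.4538) / 22.7395 = -2.0896.
df = n − 2 = 203.
One-sided p ≈ 0.0190, which is < 0.05, so reject H₀.
There is evidence that the true slope on gestational age is below 182.4538 g per unit.

t = -2.0896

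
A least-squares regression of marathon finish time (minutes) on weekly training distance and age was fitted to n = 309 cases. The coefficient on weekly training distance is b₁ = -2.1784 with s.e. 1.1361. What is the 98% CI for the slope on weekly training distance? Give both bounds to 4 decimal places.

df = n − k − 1 = 309 − 2 − 1 = 306.
t* = t_{0.01, 306} = 2.338596.
Margin = t* × SE = 2.338596 × 1.1361 = 2.656879.
CI: -2.1784 ± 2.656879 → (-4.8353, 0.4785).
With 98% confidence, each one-unit increase in weekly training distance is associated with a change of between -4.8353 and 0.4785 minutes in marathon finish time, holding the other predictors fixed.

(-4.8353, 0.4785)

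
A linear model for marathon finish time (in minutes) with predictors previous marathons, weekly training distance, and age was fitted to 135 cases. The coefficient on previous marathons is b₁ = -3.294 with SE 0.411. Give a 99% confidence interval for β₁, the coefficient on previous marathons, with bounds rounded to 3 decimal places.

(-4.368, -2.220)

df = n − k − 1 = 135 − 3 − 1 = 131.
t* = t_{0.005, 131} = 2.61388.
Margin = t* × SE = 2.61388 × 0.411 = 1.07430.
CI: -3.294 ± 1.07430 → (-4.368, -2.220).
With 99% confidence, each one-unit increase in previous marathons is associated with a change of between -4.368 and -2.220 minutes in marathon finish time, holding the other predictors fixed.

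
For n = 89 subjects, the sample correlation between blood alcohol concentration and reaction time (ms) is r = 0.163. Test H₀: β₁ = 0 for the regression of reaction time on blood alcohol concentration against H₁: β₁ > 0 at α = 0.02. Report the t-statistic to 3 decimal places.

t = r·√(n − 2)/√(1 − r²) = 0.163·√87/√0.973431 = 1.541.
df = n − 2 = 87.
One-sided p ≈ 0.0635, which is ≥ 0.02, so fail to reject H₀.
The data do not give significant evidence of a linear association between blood alcohol concentration and reaction time.

t = 1.541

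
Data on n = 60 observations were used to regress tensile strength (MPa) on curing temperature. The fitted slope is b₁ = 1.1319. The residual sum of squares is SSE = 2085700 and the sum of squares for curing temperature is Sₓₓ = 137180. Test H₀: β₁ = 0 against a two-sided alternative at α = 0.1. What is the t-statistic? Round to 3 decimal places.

t = 2.211

MSE = SSE/(n − 2) = 2085700/58 = 35960.3.
SE(b₁) = √(MSE/Sₓₓ) = √(35960.3/137180) = 0.511996.
t = 1.1319 / 0.511996 = 2.211.
df = n − 2 = 58.
Two-sided p ≈ 0.0310, which is < 0.1, so reject H₀.
There is evidence that curing temperature is associated with tensile strength.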